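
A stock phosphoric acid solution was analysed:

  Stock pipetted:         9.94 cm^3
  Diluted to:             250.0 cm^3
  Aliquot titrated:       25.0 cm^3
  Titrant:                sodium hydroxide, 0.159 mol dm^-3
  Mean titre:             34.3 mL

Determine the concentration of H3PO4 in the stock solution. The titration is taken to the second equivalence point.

2.74 mol/L

H3PO4 + 2 NaOH → Na2HPO4 + 2 H2O
n(NaOH) = 0.0343 × 0.159 = 5.45 × 10^-3 mol
From the 1:2 ratio, n(H3PO4) in the aliquot = 1/2 × 5.45 × 10^-3 = 2.73 × 10^-3 mol
[H3PO4]_dilute = 2.73 × 10^-3 / 0.0250 = 0.109 mol/L
Dilution factor = 250.0 / 9.94 = 25.15
[H3PO4]_stock = 0.109 × 25.15 = 2.74 mol/L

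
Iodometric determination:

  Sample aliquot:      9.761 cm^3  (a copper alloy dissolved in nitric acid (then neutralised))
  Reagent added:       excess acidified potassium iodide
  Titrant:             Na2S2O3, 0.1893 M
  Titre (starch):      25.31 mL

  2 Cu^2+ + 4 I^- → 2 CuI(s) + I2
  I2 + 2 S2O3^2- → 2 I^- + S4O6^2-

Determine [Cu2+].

0.4908 M

n(S2O3^2-) = 0.02531 × 0.1893 = 4.791 × 10^-3 mol
n(I2) = n(S2O3^2-)/2 = 2.396 × 10^-3 mol
From the 2:1 ratio, n(Cu2+) in the aliquot = 2/1 × 2.396 × 10^-3 = 4.791 × 10^-3 mol
[Cu2+] = 4.791 × 10^-3 / 0.009761 = 0.4908 mol/L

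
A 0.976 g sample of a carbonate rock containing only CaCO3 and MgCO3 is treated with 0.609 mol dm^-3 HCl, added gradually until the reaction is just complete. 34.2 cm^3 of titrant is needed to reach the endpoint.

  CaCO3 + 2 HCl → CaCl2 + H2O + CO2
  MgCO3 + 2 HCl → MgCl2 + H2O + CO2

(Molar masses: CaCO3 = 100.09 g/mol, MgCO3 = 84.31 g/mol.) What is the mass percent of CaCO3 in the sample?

63.7 %

n(HCl) = 0.0342 × 0.609 = 0.0208 mol
Let x = n(CaCO3), y = n(MgCO3).
Titrant: 2x + 2y = 0.0208;  mass: 100.09x + 84.31y = 0.976
Solving, x = 6.21 × 10^-3 mol, y = 4.20 × 10^-3 mol
mass of CaCO3 = 6.21 × 10^-3 × 100.09 = 0.622 g
% CaCO3 = 0.622 / 0.976 × 100 = 63.7 %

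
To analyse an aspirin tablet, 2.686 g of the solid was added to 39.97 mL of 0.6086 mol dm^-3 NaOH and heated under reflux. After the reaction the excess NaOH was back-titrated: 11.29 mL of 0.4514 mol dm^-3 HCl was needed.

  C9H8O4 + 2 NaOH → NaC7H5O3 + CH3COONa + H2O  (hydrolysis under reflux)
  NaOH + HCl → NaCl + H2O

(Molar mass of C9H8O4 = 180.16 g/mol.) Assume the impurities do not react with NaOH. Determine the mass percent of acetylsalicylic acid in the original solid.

64.49 %

n(NaOH) added = 0.03997 × 0.6086 = 0.02433 mol
n(HCl) used in back-titration = 0.01129 × 0.4514 = 5.096 × 10^-3 mol
n(NaOH) left over = 5.096 × 10^-3 mol (1:1 ratio)
n(NaOH) consumed by analyte = 0.02433 − 5.096 × 10^-3 = 0.01923 mol
From the 1:2 ratio, n(C9H8O4) = 1/2 × 0.01923 = 9.615 × 10^-3 mol
mass of C9H8O4 = 9.615 × 10^-3 × 180.16 = 1.732 g
% C9H8O4 = 1.732 / 2.686 × 100 = 64.49 %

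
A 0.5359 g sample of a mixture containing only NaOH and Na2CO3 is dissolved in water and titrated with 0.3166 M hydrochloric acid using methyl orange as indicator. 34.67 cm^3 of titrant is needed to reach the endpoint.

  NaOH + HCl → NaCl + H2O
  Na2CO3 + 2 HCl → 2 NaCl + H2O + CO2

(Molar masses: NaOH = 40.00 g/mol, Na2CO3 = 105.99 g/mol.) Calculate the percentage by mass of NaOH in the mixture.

26.31 %

n(HCl) = 0.03467 × 0.3166 = 0.01098 mol
Let x = n(NaOH), y = n(Na2CO3).
Titrant: 1x + 2y = 0.01098;  mass: 40.00x + 105.99y = 0.5359
Solving, x = 3.524 × 10^-3 mol, y = 3.726 × 10^-3 mol
mass of NaOH = 3.524 × 10^-3 × 40.00 = 0.1410 g
% NaOH = 0.1410 / 0.5359 × 100 = 26.31 %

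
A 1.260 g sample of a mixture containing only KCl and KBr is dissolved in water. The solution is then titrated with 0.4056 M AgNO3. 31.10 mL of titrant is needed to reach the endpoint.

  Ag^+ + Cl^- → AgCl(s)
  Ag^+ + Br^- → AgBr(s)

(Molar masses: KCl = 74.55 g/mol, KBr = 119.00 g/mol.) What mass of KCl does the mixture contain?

0.4043 g

n(AgNO3) = 0.03110 × 0.4056 = 0.01261 mol
Let x = n(KCl), y = n(KBr).
Titrant: 1x + 1y = 0.01261;  mass: 74.55x + 119.00y = 1.260
Solving, x = 5.424 × 10^-3 mol, y = 7.190 × 10^-3 mol
mass of KCl = 5.424 × 10^-3 × 74.55 = 0.4043 g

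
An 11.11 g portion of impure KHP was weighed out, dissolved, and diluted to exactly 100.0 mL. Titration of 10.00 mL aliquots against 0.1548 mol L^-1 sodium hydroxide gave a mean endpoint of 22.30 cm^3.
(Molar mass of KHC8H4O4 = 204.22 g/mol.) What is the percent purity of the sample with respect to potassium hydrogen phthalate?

63.45 %

KHC8H4O4 + NaOH → KNaC8H4O4 + H2O
n(NaOH) per titration = 0.02230 × 0.1548 = 3.452 × 10^-3 mol
n(KHC8H4O4) in each aliquot = 3.452 × 10^-3 mol (1:1 ratio)
n(KHC8H4O4) in the whole flask = 3.452 × 10^-3 × 100.0/10.00 = 0.03452 mol
mass of KHC8H4O4 = 0.03452 × 204.22 = 7.050 g
% KHC8H4O4 = 7.050 / 11.11 × 100 = 63.45 %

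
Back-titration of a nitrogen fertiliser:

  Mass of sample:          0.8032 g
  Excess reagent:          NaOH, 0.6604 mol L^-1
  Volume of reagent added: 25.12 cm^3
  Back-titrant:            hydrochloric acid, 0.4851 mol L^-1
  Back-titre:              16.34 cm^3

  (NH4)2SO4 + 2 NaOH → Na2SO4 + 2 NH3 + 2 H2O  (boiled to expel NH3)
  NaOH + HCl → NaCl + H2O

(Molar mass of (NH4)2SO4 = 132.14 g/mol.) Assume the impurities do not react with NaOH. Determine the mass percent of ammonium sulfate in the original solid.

n(NaOH) added = 0.02512 × 0.6604 = 0.01659 mol
n(HCl) used in back-titration = 0.01634 × 0.4851 = 7.927 × 10^-3 mol
n(NaOH) left over = 7.927 × 10^-3 mol (1:1 ratio)
n(NaOH) consumed by analyte = 0.01659 − 7.927 × 10^-3 = 8.663 × 10^-3 mol
From the 1:2 ratio, n((NH4)2SO4) = 1/2 × 8.663 × 10^-3 = 4.331 × 10^-3 mol
mass of (NH4)2SO4 = 4.331 × 10^-3 × 132.14 = 0.5723 g
% (NH4)2SO4 = 0.5723 / 0.8032 × 100 = 71.26 %

71.26 %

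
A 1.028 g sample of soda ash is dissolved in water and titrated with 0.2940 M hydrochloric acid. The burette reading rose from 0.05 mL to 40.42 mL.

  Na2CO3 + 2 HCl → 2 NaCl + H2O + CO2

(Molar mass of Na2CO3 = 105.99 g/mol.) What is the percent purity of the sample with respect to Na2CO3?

61.19 %

n(HCl) = 0.04037 L × 0.2940 mol/L = 0.01187 mol
From the 1:2 ratio, n(Na2CO3) = 1/2 × 0.01187 = 5.934 × 10^-3 mol
mass of Na2CO3 = 5.934 × 10^-3 × 105.99 g/mol = 0.6290 g
% Na2CO3 = 0.6290 / 1.028 × 100 = 61.19 %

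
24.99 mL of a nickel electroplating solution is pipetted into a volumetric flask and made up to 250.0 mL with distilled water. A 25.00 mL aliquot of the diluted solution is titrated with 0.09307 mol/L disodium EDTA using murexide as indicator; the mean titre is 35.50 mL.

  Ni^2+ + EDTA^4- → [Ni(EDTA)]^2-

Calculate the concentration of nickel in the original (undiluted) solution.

n(EDTA) = 0.03550 × 0.09307 = 3.304 × 10^-3 mol
n(Ni2+) in the aliquot = 3.304 × 10^-3 mol (1:1 ratio)
[Ni2+]_dilute = 3.304 × 10^-3 / 0.02500 = 0.1322 mol/L
Dilution factor = 250.0 / 24.99 = 10.00
[Ni2+]_stock = 0.1322 × 10.00 = 1.322 mol/L

1.322 mol/L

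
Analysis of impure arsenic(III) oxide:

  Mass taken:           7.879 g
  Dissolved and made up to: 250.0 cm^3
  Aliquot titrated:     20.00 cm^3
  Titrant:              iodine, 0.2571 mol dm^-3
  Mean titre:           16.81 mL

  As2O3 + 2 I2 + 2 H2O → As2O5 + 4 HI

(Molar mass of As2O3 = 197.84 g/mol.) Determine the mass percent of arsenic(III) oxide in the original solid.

n(I2) per titration = 0.01681 × 0.2571 = 4.322 × 10^-3 mol
From the 1:2 ratio, n(As2O3) in each aliquot = 1/2 × 4.322 × 10^-3 = 2.161 × 10^-3 mol
n(As2O3) in the whole flask = 2.161 × 10^-3 × 250.0/20.00 = 0.02701 mol
mass of As2O3 = 0.02701 × 197.84 = 5.344 g
% As2O3 = 5.344 / 7.879 × 100 = 67.83 %

67.83 %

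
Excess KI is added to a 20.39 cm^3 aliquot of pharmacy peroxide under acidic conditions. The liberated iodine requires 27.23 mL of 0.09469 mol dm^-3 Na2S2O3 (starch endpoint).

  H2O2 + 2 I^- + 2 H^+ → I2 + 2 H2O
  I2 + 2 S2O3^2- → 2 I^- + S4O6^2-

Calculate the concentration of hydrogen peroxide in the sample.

n(S2O3^2-) = 0.02723 × 0.09469 = 2.578 × 10^-3 mol
n(I2) = n(S2O3^2-)/2 = 1.289 × 10^-3 mol
n(H2O2) in the aliquot = 1.289 × 10^-3 mol (1:1 ratio)
[H2O2] = 1.289 × 10^-3 / 0.02039 = 0.06323 mol/L

0.06323 mol/L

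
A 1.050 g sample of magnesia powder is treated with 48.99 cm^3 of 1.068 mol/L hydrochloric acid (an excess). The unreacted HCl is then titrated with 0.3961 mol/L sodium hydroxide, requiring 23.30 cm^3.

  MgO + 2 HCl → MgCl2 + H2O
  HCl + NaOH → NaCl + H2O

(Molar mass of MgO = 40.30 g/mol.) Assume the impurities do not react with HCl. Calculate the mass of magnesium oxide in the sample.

0.8683 g

n(HCl) added = 0.04899 × 1.068 = 0.05232 mol
n(NaOH) used in back-titration = 0.02330 × 0.3961 = 9.229 × 10^-3 mol
n(HCl) left over = 9.229 × 10^-3 mol (1:1 ratio)
n(HCl) consumed by analyte = 0.05232 − 9.229 × 10^-3 = 0.04309 mol
From the 1:2 ratio, n(MgO) = 1/2 × 0.04309 = 0.02155 mol
mass of MgO = 0.02155 × 40.30 = 0.8683 g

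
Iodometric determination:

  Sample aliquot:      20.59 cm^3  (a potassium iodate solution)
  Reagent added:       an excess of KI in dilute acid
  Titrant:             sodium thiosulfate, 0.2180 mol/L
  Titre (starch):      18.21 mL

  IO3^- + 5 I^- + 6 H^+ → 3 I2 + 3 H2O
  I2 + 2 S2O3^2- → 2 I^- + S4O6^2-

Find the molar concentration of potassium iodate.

n(S2O3^2-) = 0.01821 × 0.2180 = 3.970 × 10^-3 mol
n(I2) = n(S2O3^2-)/2 = 1.985 × 10^-3 mol
From the 1:3 ratio, n(IO3^-) in the aliquot = 1/3 × 1.985 × 10^-3 = 6.616 × 10^-4 mol
[IO3^-] = 6.616 × 10^-4 / 0.02059 = 0.03213 mol/L

0.03213 mol/L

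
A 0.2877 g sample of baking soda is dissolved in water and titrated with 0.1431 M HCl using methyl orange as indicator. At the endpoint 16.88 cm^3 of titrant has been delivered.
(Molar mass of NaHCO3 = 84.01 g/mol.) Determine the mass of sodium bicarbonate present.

NaHCO3 + HCl → NaCl + H2O + CO2
n(HCl) = 0.01688 L × 0.1431 mol/L = 2.416 × 10^-3 mol
n(NaHCO3) = 2.416 × 10^-3 mol (1:1 ratio)
mass of NaHCO3 = 2.416 × 10^-3 × 84.01 g/mol = 0.2029 g

0.2029 g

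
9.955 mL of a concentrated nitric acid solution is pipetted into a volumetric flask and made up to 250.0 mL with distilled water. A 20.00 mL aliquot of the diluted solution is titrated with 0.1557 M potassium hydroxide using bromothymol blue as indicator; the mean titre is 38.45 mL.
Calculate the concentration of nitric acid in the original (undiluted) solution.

HNO3 + KOH → KNO3 + H2O
n(KOH) = 0.03845 × 0.1557 = 5.987 × 10^-3 mol
n(HNO3) in the aliquot = 5.987 × 10^-3 mol (1:1 ratio)
[HNO3]_dilute = 5.987 × 10^-3 / 0.02000 = 0.2993 mol/L
Dilution factor = 250.0 / 9.955 = 25.11
[HNO3]_stock = 0.2993 × 25.11 = 7.517 mol/L

7.517 M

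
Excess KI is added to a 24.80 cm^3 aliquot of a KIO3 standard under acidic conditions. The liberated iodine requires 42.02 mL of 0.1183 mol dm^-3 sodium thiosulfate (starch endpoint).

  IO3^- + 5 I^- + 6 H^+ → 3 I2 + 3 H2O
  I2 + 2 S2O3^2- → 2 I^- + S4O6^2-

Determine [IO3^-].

n(S2O3^2-) = 0.04202 × 0.1183 = 4.971 × 10^-3 mol
n(I2) = n(S2O3^2-)/2 = 2.485 × 10^-3 mol
From the 1:3 ratio, n(IO3^-) in the aliquot = 1/3 × 2.485 × 10^-3 = 8.285 × 10^-4 mol
[IO3^-] = 8.285 × 10^-4 / 0.02480 = 0.03341 mol/L

0.03341 mol/L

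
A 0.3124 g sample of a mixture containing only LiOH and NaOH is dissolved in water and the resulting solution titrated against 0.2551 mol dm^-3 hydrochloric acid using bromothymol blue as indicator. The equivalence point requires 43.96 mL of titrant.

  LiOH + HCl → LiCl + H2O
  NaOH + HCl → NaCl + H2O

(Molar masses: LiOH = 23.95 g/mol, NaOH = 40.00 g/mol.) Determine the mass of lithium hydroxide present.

0.2032 g

n(HCl) = 0.04396 × 0.2551 = 0.01121 mol
Let x = n(LiOH), y = n(NaOH).
Titrant: 1x + 1y = 0.01121;  mass: 23.95x + 40.00y = 0.3124
Solving, x = 8.484 × 10^-3 mol, y = 2.730 × 10^-3 mol
mass of LiOH = 8.484 × 10^-3 × 23.95 = 0.2032 g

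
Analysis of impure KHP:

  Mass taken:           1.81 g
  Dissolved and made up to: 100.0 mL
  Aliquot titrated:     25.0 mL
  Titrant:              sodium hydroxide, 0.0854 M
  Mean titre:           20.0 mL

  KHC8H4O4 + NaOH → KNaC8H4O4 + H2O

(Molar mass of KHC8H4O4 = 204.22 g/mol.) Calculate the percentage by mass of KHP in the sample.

n(NaOH) per titration = 0.0200 × 0.0854 = 1.71 × 10^-3 mol
n(KHC8H4O4) in each aliquot = 1.71 × 10^-3 mol (1:1 ratio)
n(KHC8H4O4) in the whole flask = 1.71 × 10^-3 × 100.0/25.0 = 6.83 × 10^-3 mol
mass of KHC8H4O4 = 6.83 × 10^-3 × 204.22 = 1.40 g
% KHC8H4O4 = 1.40 / 1.81 × 100 = 77.1 %

77.1 %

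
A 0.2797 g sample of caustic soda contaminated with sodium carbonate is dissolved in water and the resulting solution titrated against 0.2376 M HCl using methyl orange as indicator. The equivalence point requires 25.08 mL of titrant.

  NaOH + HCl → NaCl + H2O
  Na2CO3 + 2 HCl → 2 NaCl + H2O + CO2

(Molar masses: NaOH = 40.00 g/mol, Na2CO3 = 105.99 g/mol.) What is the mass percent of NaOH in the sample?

39.73 %

n(HCl) = 0.02508 × 0.2376 = 5.959 × 10^-3 mol
Let x = n(NaOH), y = n(Na2CO3).
Titrant: 1x + 2y = 5.959 × 10^-3;  mass: 40.00x + 105.99y = 0.2797
Solving, x = 2.778 × 10^-3 mol, y = 1.591 × 10^-3 mol
mass of NaOH = 2.778 × 10^-3 × 40.00 = 0.1111 g
% NaOH = 0.1111 / 0.2797 × 100 = 39.73 %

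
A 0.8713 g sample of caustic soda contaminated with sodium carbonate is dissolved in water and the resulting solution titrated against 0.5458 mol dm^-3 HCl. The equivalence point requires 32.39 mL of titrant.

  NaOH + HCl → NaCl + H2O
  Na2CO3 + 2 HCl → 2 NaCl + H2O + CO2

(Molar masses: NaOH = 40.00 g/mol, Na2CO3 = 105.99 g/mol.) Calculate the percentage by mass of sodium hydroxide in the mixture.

23.16 %

n(HCl) = 0.03239 × 0.5458 = 0.01768 mol
Let x = n(NaOH), y = n(Na2CO3).
Titrant: 1x + 2y = 0.01768;  mass: 40.00x + 105.99y = 0.8713
Solving, x = 5.046 × 10^-3 mol, y = 6.316 × 10^-3 mol
mass of NaOH = 5.046 × 10^-3 × 40.00 = 0.2018 g
% NaOH = 0.2018 / 0.8713 × 100 = 23.16 %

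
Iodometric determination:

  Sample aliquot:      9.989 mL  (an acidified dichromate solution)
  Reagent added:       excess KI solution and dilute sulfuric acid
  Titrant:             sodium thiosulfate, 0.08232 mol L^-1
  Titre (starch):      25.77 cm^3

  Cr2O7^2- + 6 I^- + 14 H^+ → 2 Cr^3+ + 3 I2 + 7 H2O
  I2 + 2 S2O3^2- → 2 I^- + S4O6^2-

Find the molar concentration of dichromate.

0.03540 mol/L

n(S2O3^2-) = 0.02577 × 0.08232 = 2.121 × 10^-3 mol
n(I2) = n(S2O3^2-)/2 = 1.061 × 10^-3 mol
From the 1:3 ratio, n(Cr2O7^2-) in the aliquot = 1/3 × 1.061 × 10^-3 = 3.536 × 10^-4 mol
[Cr2O7^2-] = 3.536 × 10^-4 / 0.009989 = 0.03540 mol/L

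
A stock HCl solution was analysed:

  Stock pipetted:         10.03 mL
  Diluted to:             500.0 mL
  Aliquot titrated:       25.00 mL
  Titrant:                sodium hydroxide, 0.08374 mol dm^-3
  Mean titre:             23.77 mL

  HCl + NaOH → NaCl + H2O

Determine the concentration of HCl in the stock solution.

3.969 mol/L

n(NaOH) = 0.02377 × 0.08374 = 1.990 × 10^-3 mol
n(HCl) in the aliquot = 1.990 × 10^-3 mol (1:1 ratio)
[HCl]_dilute = 1.990 × 10^-3 / 0.02500 = 0.07962 mol/L
Dilution factor = 500.0 / 10.03 = 49.85
[HCl]_stock = 0.07962 × 49.85 = 3.969 mol/L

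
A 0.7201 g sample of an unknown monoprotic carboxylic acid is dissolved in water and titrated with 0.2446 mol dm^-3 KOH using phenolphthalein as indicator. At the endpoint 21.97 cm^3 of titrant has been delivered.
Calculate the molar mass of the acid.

134.0 g/mol

n(KOH) = 0.02197 L × 0.2446 mol/L = 5.374 × 10^-3 mol
n(HA) = 5.374 × 10^-3 mol (1:1 ratio)
M = m / n = 0.7201 g / 5.374 × 10^-3 mol = 134.0 g/mol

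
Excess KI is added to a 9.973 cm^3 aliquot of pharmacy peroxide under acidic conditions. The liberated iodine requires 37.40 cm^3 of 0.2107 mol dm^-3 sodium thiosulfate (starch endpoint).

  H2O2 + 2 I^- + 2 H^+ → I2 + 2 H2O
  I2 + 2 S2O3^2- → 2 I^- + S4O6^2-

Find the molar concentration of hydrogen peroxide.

n(S2O3^2-) = 0.03740 × 0.2107 = 7.880 × 10^-3 mol
n(I2) = n(S2O3^2-)/2 = 3.940 × 10^-3 mol
n(H2O2) in the aliquot = 3.940 × 10^-3 mol (1:1 ratio)
[H2O2] = 3.940 × 10^-3 / 0.009973 = 0.3951 mol/L

0.3951 mol/L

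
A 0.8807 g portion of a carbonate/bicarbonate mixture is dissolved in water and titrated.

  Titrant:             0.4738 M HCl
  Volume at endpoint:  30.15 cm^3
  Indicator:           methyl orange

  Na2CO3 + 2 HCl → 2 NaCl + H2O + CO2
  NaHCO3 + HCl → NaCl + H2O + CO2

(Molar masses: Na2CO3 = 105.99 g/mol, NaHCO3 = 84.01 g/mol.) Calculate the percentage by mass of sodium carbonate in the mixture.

n(HCl) = 0.03015 × 0.4738 = 0.01429 mol
Let x = n(Na2CO3), y = n(NaHCO3).
Titrant: 2x + 1y = 0.01429;  mass: 105.99x + 84.01y = 0.8807
Solving, x = 5.149 × 10^-3 mol, y = 3.987 × 10^-3 mol
mass of Na2CO3 = 5.149 × 10^-3 × 105.99 = 0.5457 g
% Na2CO3 = 0.5457 / 0.8807 × 100 = 61.97 %

61.97 %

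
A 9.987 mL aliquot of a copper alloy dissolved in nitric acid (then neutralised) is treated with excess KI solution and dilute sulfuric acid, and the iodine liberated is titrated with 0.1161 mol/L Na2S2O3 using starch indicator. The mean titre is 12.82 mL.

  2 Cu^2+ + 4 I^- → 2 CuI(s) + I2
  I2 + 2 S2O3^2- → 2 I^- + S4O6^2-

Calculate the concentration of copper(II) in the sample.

0.1490 mol/L

n(S2O3^2-) = 0.01282 × 0.1161 = 1.488 × 10^-3 mol
n(I2) = n(S2O3^2-)/2 = 7.442 × 10^-4 mol
From the 2:1 ratio, n(Cu2+) in the aliquot = 2/1 × 7.442 × 10^-4 = 1.488 × 10^-3 mol
[Cu2+] = 1.488 × 10^-3 / 0.009987 = 0.1490 mol/L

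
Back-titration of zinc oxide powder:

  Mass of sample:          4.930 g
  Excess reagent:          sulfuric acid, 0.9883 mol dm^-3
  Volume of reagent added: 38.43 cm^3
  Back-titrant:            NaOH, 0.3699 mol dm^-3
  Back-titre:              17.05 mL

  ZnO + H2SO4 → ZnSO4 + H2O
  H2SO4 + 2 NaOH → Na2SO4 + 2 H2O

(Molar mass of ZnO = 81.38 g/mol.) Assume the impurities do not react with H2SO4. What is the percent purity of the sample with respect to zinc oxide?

57.49 %

n(H2SO4) added = 0.03843 × 0.9883 = 0.03798 mol
n(NaOH) used in back-titration = 0.01705 × 0.3699 = 6.307 × 10^-3 mol
From the 1:2 ratio, n(H2SO4) left over = 1/2 × 6.307 × 10^-3 = 3.153 × 10^-3 mol
n(H2SO4) consumed by analyte = 0.03798 − 3.153 × 10^-3 = 0.03483 mol
n(ZnO) = 0.03483 mol (1:1 ratio)
mass of ZnO = 0.03483 × 81.38 = 2.834 g
% ZnO = 2.834 / 4.930 × 100 = 57.49 %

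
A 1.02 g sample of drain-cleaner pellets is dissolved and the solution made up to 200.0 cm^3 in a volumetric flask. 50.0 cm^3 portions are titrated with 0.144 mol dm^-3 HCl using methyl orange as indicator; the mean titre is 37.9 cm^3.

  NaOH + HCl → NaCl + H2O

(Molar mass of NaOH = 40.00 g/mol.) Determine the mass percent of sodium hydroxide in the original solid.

85.6 %

n(HCl) per titration = 0.0379 × 0.144 = 5.46 × 10^-3 mol
n(NaOH) in each aliquot = 5.46 × 10^-3 mol (1:1 ratio)
n(NaOH) in the whole flask = 5.46 × 10^-3 × 200.0/50.0 = 0.0218 mol
mass of NaOH = 0.0218 × 40.00 = 0.873 g
% NaOH = 0.873 / 1.02 × 100 = 85.6 %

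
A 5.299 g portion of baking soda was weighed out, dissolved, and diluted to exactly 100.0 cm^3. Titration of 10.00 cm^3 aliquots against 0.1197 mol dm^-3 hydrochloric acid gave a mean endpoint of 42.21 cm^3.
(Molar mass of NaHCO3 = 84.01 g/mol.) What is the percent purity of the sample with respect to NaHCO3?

80.10 %

NaHCO3 + HCl → NaCl + H2O + CO2
n(HCl) per titration = 0.04221 × 0.1197 = 5.053 × 10^-3 mol
n(NaHCO3) in each aliquot = 5.053 × 10^-3 mol (1:1 ratio)
n(NaHCO3) in the whole flask = 5.053 × 10^-3 × 100.0/10.00 = 0.05053 mol
mass of NaHCO3 = 0.05053 × 84.01 = 4.245 g
% NaHCO3 = 4.245 / 5.299 × 100 = 80.10 %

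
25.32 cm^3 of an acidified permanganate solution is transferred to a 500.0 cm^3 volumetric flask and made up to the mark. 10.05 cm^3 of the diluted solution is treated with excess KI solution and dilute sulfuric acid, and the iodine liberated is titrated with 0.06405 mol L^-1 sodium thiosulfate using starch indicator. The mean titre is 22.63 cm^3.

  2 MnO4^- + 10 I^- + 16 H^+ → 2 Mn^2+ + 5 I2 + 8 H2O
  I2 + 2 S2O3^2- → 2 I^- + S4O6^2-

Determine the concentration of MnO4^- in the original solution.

n(S2O3^2-) = 0.02263 × 0.06405 = 1.449 × 10^-3 mol
n(I2) = n(S2O3^2-)/2 = 7.247 × 10^-4 mol
From the 2:5 ratio, n(MnO4^-) in the aliquot = 2/5 × 7.247 × 10^-4 = 2.899 × 10^-4 mol
[MnO4^-]_dilute = 2.899 × 10^-4 / 0.01005 = 0.02884 mol/L
[MnO4^-]_original = 0.02884 × 500.0/25.32 = 0.5696 mol/L

0.5696 mol/L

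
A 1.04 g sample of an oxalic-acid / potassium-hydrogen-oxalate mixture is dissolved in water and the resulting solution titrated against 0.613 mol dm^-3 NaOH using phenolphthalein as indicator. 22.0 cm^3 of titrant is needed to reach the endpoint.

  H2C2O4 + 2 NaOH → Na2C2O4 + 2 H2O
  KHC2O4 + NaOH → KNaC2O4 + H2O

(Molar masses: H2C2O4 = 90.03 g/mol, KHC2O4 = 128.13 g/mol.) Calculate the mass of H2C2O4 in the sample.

n(NaOH) = 0.0220 × 0.613 = 0.0135 mol
Let x = n(H2C2O4), y = n(KHC2O4).
Titrant: 2x + 1y = 0.0135;  mass: 90.03x + 128.13y = 1.04
Solving, x = 4.14 × 10^-3 mol, y = 5.21 × 10^-3 mol
mass of H2C2O4 = 4.14 × 10^-3 × 90.03 = 0.373 g

0.373 g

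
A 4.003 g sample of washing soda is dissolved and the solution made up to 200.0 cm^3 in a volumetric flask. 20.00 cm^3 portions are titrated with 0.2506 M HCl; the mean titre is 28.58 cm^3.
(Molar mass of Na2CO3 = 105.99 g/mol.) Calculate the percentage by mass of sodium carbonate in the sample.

Na2CO3 + 2 HCl → 2 NaCl + H2O + CO2
n(HCl) per titration = 0.02858 × 0.2506 = 7.162 × 10^-3 mol
From the 1:2 ratio, n(Na2CO3) in each aliquot = 1/2 × 7.162 × 10^-3 = 3.581 × 10^-3 mol
n(Na2CO3) in the whole flask = 3.581 × 10^-3 × 200.0/20.00 = 0.03581 mol
mass of Na2CO3 = 0.03581 × 105.99 = 3.796 g
% Na2CO3 = 3.796 / 4.003 × 100 = 94.82 %

94.82 %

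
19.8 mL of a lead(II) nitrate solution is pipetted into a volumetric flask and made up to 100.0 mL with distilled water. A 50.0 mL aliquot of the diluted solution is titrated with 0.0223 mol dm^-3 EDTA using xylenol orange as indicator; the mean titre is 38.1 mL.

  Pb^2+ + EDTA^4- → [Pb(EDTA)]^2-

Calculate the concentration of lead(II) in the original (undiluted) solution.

0.0858 mol/L

n(EDTA) = 0.0381 × 0.0223 = 8.50 × 10^-4 mol
n(Pb2+) in the aliquot = 8.50 × 10^-4 mol (1:1 ratio)
[Pb2+]_dilute = 8.50 × 10^-4 / 0.0500 = 0.0170 mol/L
Dilution factor = 100.0 / 19.8 = 5.051
[Pb2+]_stock = 0.0170 × 5.051 = 0.0858 mol/L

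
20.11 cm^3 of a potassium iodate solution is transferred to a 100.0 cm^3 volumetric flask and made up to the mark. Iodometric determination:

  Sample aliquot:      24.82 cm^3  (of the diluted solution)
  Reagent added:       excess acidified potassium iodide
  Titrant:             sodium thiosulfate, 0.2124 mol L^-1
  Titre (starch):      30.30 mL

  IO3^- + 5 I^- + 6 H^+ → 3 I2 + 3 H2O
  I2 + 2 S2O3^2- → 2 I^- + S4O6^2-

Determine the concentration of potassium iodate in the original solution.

n(S2O3^2-) = 0.03030 × 0.2124 = 6.436 × 10^-3 mol
n(I2) = n(S2O3^2-)/2 = 3.218 × 10^-3 mol
From the 1:3 ratio, n(IO3^-) in the aliquot = 1/3 × 3.218 × 10^-3 = 1.073 × 10^-3 mol
[IO3^-]_dilute = 1.073 × 10^-3 / 0.02482 = 0.04322 mol/L
[IO3^-]_original = 0.04322 × 100.0/20.11 = 0.2149 mol/L

0.2149 mol/L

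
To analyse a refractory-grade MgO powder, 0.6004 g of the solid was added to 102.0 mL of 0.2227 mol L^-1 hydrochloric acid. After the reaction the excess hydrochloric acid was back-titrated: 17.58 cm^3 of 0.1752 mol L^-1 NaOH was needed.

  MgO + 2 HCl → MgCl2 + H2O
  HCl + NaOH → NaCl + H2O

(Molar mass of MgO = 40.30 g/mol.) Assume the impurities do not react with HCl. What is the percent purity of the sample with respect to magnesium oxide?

65.90 %

n(HCl) added = 0.1020 × 0.2227 = 0.02272 mol
n(NaOH) used in back-titration = 0.01758 × 0.1752 = 3.080 × 10^-3 mol
n(HCl) left over = 3.080 × 10^-3 mol (1:1 ratio)
n(HCl) consumed by analyte = 0.02272 − 3.080 × 10^-3 = 0.01964 mol
From the 1:2 ratio, n(MgO) = 1/2 × 0.01964 = 9.818 × 10^-3 mol
mass of MgO = 9.818 × 10^-3 × 40.30 = 0.3957 g
% MgO = 0.3957 / 0.6004 × 100 = 65.90 %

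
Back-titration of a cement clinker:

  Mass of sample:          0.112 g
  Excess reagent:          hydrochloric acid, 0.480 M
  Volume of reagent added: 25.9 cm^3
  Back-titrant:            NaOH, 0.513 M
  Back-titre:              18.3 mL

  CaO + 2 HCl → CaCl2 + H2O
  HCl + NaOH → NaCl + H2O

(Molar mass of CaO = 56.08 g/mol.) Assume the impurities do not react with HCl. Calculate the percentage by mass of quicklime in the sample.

76.2 %

n(HCl) added = 0.0259 × 0.480 = 0.0124 mol
n(NaOH) used in back-titration = 0.0183 × 0.513 = 9.39 × 10^-3 mol
n(HCl) left over = 9.39 × 10^-3 mol (1:1 ratio)
n(HCl) consumed by analyte = 0.0124 − 9.39 × 10^-3 = 3.04 × 10^-3 mol
From the 1:2 ratio, n(CaO) = 1/2 × 3.04 × 10^-3 = 1.52 × 10^-3 mol
mass of CaO = 1.52 × 10^-3 × 56.08 = 0.0854 g
% CaO = 0.0854 / 0.112 × 100 = 76.2 %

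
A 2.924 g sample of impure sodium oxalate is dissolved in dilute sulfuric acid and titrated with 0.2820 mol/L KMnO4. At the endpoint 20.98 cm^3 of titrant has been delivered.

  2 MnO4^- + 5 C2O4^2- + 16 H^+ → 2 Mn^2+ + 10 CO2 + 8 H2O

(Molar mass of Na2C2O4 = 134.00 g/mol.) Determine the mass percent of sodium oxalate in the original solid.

n(KMnO4) = 0.02098 L × 0.2820 mol/L = 5.916 × 10^-3 mol
From the 5:2 ratio, n(Na2C2O4) = 5/2 × 5.916 × 10^-3 = 0.01479 mol
mass of Na2C2O4 = 0.01479 × 134.00 g/mol = 1.982 g
% Na2C2O4 = 1.982 / 2.924 × 100 = 67.78 %

67.78 %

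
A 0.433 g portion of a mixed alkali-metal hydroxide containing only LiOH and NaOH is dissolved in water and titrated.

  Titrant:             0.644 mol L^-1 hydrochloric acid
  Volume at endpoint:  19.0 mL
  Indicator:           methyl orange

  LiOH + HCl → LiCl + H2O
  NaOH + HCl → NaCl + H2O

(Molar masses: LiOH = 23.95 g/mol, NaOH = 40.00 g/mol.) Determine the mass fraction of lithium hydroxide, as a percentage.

19.5 %

n(HCl) = 0.0190 × 0.644 = 0.0122 mol
Let x = n(LiOH), y = n(NaOH).
Titrant: 1x + 1y = 0.0122;  mass: 23.95x + 40.00y = 0.433
Solving, x = 3.52 × 10^-3 mol, y = 8.72 × 10^-3 mol
mass of LiOH = 3.52 × 10^-3 × 23.95 = 0.0842 g
% LiOH = 0.0842 / 0.433 × 100 = 19.5 %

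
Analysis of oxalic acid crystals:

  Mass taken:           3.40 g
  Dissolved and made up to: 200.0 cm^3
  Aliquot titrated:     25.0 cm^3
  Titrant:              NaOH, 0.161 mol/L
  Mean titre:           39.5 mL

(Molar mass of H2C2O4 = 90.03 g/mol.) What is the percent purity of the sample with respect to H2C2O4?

67.4 %

H2C2O4 + 2 NaOH → Na2C2O4 + 2 H2O
n(NaOH) per titration = 0.0395 × 0.161 = 6.36 × 10^-3 mol
From the 1:2 ratio, n(H2C2O4) in each aliquot = 1/2 × 6.36 × 10^-3 = 3.18 × 10^-3 mol
n(H2C2O4) in the whole flask = 3.18 × 10^-3 × 200.0/25.0 = 0.0254 mol
mass of H2C2O4 = 0.0254 × 90.03 = 2.29 g
% H2C2O4 = 2.29 / 3.40 × 100 = 67.4 %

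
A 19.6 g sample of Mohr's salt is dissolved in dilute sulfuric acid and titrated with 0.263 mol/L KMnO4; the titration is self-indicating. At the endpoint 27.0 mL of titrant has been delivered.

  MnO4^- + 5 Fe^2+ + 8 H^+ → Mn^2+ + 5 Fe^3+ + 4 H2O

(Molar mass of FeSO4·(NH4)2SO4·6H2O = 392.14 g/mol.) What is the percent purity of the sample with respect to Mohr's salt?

71.0 %

n(KMnO4) = 0.0270 L × 0.263 mol/L = 7.10 × 10^-3 mol
From the 5:1 ratio, n(FeSO4·(NH4)2SO4·6H2O) = 5/1 × 7.10 × 10^-3 = 0.0355 mol
mass of FeSO4·(NH4)2SO4·6H2O = 0.0355 × 392.14 g/mol = 13.9 g
% FeSO4·(NH4)2SO4·6H2O = 13.9 / 19.6 × 100 = 71.0 %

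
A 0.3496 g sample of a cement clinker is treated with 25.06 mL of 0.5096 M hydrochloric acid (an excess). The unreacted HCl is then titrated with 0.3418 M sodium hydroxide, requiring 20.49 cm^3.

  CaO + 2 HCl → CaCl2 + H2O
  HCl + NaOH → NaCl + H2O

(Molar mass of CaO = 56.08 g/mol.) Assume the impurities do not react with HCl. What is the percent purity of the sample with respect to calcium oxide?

n(HCl) added = 0.02506 × 0.5096 = 0.01277 mol
n(NaOH) used in back-titration = 0.02049 × 0.3418 = 7.003 × 10^-3 mol
n(HCl) left over = 7.003 × 10^-3 mol (1:1 ratio)
n(HCl) consumed by analyte = 0.01277 − 7.003 × 10^-3 = 5.767 × 10^-3 mol
From the 1:2 ratio, n(CaO) = 1/2 × 5.767 × 10^-3 = 2.884 × 10^-3 mol
mass of CaO = 2.884 × 10^-3 × 56.08 = 0.1617 g
% CaO = 0.1617 / 0.3496 × 100 = 46.26 %

46.26 %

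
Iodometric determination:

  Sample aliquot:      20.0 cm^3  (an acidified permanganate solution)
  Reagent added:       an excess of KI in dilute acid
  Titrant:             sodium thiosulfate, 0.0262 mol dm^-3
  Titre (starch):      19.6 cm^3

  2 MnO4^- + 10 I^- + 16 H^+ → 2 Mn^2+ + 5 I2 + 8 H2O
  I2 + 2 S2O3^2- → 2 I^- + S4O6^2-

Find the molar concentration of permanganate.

n(S2O3^2-) = 0.0196 × 0.0262 = 5.14 × 10^-4 mol
n(I2) = n(S2O3^2-)/2 = 2.57 × 10^-4 mol
From the 2:5 ratio, n(MnO4^-) in the aliquot = 2/5 × 2.57 × 10^-4 = 1.03 × 10^-4 mol
[MnO4^-] = 1.03 × 10^-4 / 0.0200 = 0.00514 mol/L

0.00514 mol/L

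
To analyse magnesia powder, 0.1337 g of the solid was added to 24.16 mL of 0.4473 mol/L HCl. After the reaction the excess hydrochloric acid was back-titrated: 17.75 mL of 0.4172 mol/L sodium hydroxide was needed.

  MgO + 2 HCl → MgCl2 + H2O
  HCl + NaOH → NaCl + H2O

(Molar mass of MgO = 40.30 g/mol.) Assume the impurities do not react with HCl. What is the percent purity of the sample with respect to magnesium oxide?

n(HCl) added = 0.02416 × 0.4473 = 0.01081 mol
n(NaOH) used in back-titration = 0.01775 × 0.4172 = 7.405 × 10^-3 mol
n(HCl) left over = 7.405 × 10^-3 mol (1:1 ratio)
n(HCl) consumed by analyte = 0.01081 − 7.405 × 10^-3 = 3.401 × 10^-3 mol
From the 1:2 ratio, n(MgO) = 1/2 × 3.401 × 10^-3 = 1.701 × 10^-3 mol
mass of MgO = 1.701 × 10^-3 × 40.30 = 0.06854 g
% MgO = 0.06854 / 0.1337 × 100 = 51.26 %

51.26 %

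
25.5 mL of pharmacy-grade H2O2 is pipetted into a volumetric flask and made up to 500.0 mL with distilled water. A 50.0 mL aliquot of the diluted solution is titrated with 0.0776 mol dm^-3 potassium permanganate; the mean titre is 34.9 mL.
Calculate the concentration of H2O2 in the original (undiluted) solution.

2.66 mol/L

2 MnO4^- + 5 H2O2 + 6 H^+ → 2 Mn^2+ + 5 O2 + 8 H2O
n(KMnO4) = 0.0349 × 0.0776 = 2.71 × 10^-3 mol
From the 5:2 ratio, n(H2O2) in the aliquot = 5/2 × 2.71 × 10^-3 = 6.77 × 10^-3 mol
[H2O2]_dilute = 6.77 × 10^-3 / 0.0500 = 0.135 mol/L
Dilution factor = 500.0 / 25.5 = 19.61
[H2O2]_stock = 0.135 × 19.61 = 2.66 mol/L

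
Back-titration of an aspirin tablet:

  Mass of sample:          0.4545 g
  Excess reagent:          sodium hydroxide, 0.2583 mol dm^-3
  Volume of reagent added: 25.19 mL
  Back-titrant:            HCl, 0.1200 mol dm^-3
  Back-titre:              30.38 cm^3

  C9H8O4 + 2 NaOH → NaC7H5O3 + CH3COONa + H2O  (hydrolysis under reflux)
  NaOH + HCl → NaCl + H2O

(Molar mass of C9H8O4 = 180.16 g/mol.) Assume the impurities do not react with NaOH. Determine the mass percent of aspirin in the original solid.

56.70 %

n(NaOH) added = 0.02519 × 0.2583 = 6.507 × 10^-3 mol
n(HCl) used in back-titration = 0.03038 × 0.1200 = 3.646 × 10^-3 mol
n(NaOH) left over = 3.646 × 10^-3 mol (1:1 ratio)
n(NaOH) consumed by analyte = 6.507 × 10^-3 − 3.646 × 10^-3 = 2.861 × 10^-3 mol
From the 1:2 ratio, n(C9H8O4) = 1/2 × 2.861 × 10^-3 = 1.430 × 10^-3 mol
mass of C9H8O4 = 1.430 × 10^-3 × 180.16 = 0.2577 g
% C9H8O4 = 0.2577 / 0.4545 × 100 = 56.70 %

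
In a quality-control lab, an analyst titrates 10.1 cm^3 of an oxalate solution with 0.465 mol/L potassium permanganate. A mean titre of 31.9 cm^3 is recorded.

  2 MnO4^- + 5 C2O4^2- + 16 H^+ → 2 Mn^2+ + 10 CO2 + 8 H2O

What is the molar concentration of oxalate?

n(KMnO4) = 0.0319 L × 0.465 mol/L = 0.0148 mol
From the 5:2 mole ratio, n(C2O4^2-) = 5/2 × 0.0148 = 0.0371 mol
[C2O4^2-] = 0.0371 mol / 0.0101 L = 3.67 mol/L

3.67 mol/L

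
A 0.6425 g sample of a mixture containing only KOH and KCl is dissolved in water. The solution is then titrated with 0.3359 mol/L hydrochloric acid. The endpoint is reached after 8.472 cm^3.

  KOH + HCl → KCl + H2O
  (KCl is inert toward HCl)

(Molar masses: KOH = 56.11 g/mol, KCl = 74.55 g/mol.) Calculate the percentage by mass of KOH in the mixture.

n(HCl) = 0.008472 × 0.3359 = 2.846 × 10^-3 mol
Let x = n(KOH), y = n(KCl).
Titrant: 1x = 2.846 × 10^-3;  mass: 56.11x + 74.55y = 0.6425
Solving, x = 2.846 × 10^-3 mol, y = 6.477 × 10^-3 mol
mass of KOH = 2.846 × 10^-3 × 56.11 = 0.1597 g
% KOH = 0.1597 / 0.6425 × 100 = 24.85 %

24.85 %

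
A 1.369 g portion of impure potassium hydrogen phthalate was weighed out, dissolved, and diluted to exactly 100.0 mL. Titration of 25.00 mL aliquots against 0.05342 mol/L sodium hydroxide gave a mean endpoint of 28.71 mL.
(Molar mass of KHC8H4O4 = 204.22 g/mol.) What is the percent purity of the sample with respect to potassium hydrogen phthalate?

KHC8H4O4 + NaOH → KNaC8H4O4 + H2O
n(NaOH) per titration = 0.02871 × 0.05342 = 1.534 × 10^-3 mol
n(KHC8H4O4) in each aliquot = 1.534 × 10^-3 mol (1:1 ratio)
n(KHC8H4O4) in the whole flask = 1.534 × 10^-3 × 100.0/25.00 = 6.135 × 10^-3 mol
mass of KHC8H4O4 = 6.135 × 10^-3 × 204.22 = 1.253 g
% KHC8H4O4 = 1.253 / 1.369 × 100 = 91.51 %

91.51 %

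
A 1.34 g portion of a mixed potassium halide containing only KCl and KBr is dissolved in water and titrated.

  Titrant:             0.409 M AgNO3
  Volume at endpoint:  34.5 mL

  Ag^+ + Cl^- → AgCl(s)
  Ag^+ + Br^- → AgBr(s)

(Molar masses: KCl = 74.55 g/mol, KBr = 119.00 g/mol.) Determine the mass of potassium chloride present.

n(AgNO3) = 0.0345 × 0.409 = 0.0141 mol
Let x = n(KCl), y = n(KBr).
Titrant: 1x + 1y = 0.0141;  mass: 74.55x + 119.00y = 1.34
Solving, x = 7.63 × 10^-3 mol, y = 6.48 × 10^-3 mol
mass of KCl = 7.63 × 10^-3 × 74.55 = 0.569 g

0.569 g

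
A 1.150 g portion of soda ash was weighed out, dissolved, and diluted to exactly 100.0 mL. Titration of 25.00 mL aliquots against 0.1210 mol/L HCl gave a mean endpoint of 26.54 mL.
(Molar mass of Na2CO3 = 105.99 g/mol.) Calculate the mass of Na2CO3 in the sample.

0.6807 g

Na2CO3 + 2 HCl → 2 NaCl + H2O + CO2
n(HCl) per titration = 0.02654 × 0.1210 = 3.211 × 10^-3 mol
From the 1:2 ratio, n(Na2CO3) in each aliquot = 1/2 × 3.211 × 10^-3 = 1.606 × 10^-3 mol
n(Na2CO3) in the whole flask = 1.606 × 10^-3 × 100.0/25.00 = 6.423 × 10^-3 mol
mass of Na2CO3 = 6.423 × 10^-3 × 105.99 = 0.6807 g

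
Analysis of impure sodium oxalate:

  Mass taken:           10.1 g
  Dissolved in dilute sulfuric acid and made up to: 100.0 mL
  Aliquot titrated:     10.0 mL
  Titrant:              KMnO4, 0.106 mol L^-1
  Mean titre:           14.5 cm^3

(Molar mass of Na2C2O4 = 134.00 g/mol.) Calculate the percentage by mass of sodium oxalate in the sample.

51.0 %

2 MnO4^- + 5 C2O4^2- + 16 H^+ → 2 Mn^2+ + 10 CO2 + 8 H2O
n(KMnO4) per titration = 0.0145 × 0.106 = 1.54 × 10^-3 mol
From the 5:2 ratio, n(Na2C2O4) in each aliquot = 5/2 × 1.54 × 10^-3 = 3.84 × 10^-3 mol
n(Na2C2O4) in the whole flask = 3.84 × 10^-3 × 100.0/10.0 = 0.0384 mol
mass of Na2C2O4 = 0.0384 × 134.00 = 5.15 g
% Na2C2O4 = 5.15 / 10.1 × 100 = 51.0 %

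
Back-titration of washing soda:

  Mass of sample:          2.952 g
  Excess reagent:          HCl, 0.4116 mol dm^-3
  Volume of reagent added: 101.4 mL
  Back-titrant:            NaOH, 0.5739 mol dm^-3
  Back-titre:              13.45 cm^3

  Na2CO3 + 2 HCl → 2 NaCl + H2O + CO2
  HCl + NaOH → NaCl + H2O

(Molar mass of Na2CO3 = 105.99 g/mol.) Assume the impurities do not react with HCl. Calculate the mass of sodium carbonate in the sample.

n(HCl) added = 0.1014 × 0.4116 = 0.04174 mol
n(NaOH) used in back-titration = 0.01345 × 0.5739 = 7.719 × 10^-3 mol
n(HCl) left over = 7.719 × 10^-3 mol (1:1 ratio)
n(HCl) consumed by analyte = 0.04174 − 7.719 × 10^-3 = 0.03402 mol
From the 1:2 ratio, n(Na2CO3) = 1/2 × 0.03402 = 0.01701 mol
mass of Na2CO3 = 0.01701 × 105.99 = 1.803 g

1.803 g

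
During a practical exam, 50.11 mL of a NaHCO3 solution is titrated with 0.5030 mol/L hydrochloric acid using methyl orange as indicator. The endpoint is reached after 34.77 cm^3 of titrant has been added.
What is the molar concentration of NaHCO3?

NaHCO3 + HCl → NaCl + H2O + CO2
n(HCl) = 0.03477 L × 0.5030 mol/L = 0.01749 mol
n(NaHCO3) = 0.01749 mol (1:1 mole ratio)
[NaHCO3] = 0.01749 mol / 0.05011 L = 0.3490 mol/L

0.3490 mol/L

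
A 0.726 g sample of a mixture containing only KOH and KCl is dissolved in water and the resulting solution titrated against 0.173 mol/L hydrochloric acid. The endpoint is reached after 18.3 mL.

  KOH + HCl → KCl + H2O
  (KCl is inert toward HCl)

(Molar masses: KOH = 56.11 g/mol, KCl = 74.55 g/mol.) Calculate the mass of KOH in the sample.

n(HCl) = 0.0183 × 0.173 = 3.17 × 10^-3 mol
Let x = n(KOH), y = n(KCl).
Titrant: 1x = 3.17 × 10^-3;  mass: 56.11x + 74.55y = 0.726
Solving, x = 3.17 × 10^-3 mol, y = 7.36 × 10^-3 mol
mass of KOH = 3.17 × 10^-3 × 56.11 = 0.178 g

0.178 g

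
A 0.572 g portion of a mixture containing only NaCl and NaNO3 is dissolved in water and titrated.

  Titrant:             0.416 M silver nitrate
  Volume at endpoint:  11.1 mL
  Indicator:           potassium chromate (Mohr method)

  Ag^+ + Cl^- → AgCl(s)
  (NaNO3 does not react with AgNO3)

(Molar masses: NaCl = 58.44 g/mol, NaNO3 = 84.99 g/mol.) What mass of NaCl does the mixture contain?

0.270 g

n(AgNO3) = 0.0111 × 0.416 = 4.62 × 10^-3 mol
Let x = n(NaCl), y = n(NaNO3).
Titrant: 1x = 4.62 × 10^-3;  mass: 58.44x + 84.99y = 0.572
Solving, x = 4.62 × 10^-3 mol, y = 3.56 × 10^-3 mol
mass of NaCl = 4.62 × 10^-3 × 58.44 = 0.270 g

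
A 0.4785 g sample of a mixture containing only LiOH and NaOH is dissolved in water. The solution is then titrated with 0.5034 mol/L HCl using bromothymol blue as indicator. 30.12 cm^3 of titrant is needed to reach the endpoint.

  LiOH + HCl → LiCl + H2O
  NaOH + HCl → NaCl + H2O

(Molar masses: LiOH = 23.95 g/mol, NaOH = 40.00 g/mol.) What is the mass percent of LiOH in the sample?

39.92 %

n(HCl) = 0.03012 × 0.5034 = 0.01516 mol
Let x = n(LiOH), y = n(NaOH).
Titrant: 1x + 1y = 0.01516;  mass: 23.95x + 40.00y = 0.4785
Solving, x = 7.975 × 10^-3 mol, y = 7.188 × 10^-3 mol
mass of LiOH = 7.975 × 10^-3 × 23.95 = 0.1910 g
% LiOH = 0.1910 / 0.4785 × 100 = 39.92 %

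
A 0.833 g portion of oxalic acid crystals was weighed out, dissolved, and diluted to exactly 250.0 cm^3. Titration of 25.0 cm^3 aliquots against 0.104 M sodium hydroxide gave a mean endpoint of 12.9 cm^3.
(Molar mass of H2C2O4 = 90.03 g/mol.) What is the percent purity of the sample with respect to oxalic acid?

H2C2O4 + 2 NaOH → Na2C2O4 + 2 H2O
n(NaOH) per titration = 0.0129 × 0.104 = 1.34 × 10^-3 mol
From the 1:2 ratio, n(H2C2O4) in each aliquot = 1/2 × 1.34 × 10^-3 = 6.71 × 10^-4 mol
n(H2C2O4) in the whole flask = 6.71 × 10^-4 × 250.0/25.0 = 6.71 × 10^-3 mol
mass of H2C2O4 = 6.71 × 10^-3 × 90.03 = 0.604 g
% H2C2O4 = 0.604 / 0.833 × 100 = 72.5 %

72.5 %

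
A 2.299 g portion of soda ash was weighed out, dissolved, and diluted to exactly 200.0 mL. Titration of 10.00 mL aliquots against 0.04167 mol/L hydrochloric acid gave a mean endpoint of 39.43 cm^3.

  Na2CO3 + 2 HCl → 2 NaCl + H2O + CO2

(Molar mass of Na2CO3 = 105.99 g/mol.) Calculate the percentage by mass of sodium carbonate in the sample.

n(HCl) per titration = 0.03943 × 0.04167 = 1.643 × 10^-3 mol
From the 1:2 ratio, n(Na2CO3) in each aliquot = 1/2 × 1.643 × 10^-3 = 8.215 × 10^-4 mol
n(Na2CO3) in the whole flask = 8.215 × 10^-4 × 200.0/10.00 = 0.01643 mol
mass of Na2CO3 = 0.01643 × 105.99 = 1.741 g
% Na2CO3 = 1.741 / 2.299 × 100 = 75.75 %

75.75 %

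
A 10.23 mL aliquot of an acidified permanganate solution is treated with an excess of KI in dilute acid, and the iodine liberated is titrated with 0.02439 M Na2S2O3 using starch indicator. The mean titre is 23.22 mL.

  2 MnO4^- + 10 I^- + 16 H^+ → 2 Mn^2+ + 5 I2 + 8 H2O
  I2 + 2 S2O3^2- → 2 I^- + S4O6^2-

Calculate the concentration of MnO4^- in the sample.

0.01107 M

n(S2O3^2-) = 0.02322 × 0.02439 = 5.663 × 10^-4 mol
n(I2) = n(S2O3^2-)/2 = 2.832 × 10^-4 mol
From the 2:5 ratio, n(MnO4^-) in the aliquot = 2/5 × 2.832 × 10^-4 = 1.133 × 10^-4 mol
[MnO4^-] = 1.133 × 10^-4 / 0.01023 = 0.01107 mol/L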